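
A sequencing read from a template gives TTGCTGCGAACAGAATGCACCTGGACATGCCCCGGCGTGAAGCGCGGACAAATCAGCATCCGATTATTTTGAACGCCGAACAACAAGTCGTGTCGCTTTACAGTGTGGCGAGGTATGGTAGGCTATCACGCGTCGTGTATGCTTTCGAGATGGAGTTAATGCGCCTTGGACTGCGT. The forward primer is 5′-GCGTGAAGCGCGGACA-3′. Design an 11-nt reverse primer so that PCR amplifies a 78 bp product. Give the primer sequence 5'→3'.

The forward primer binds at positions 35–50, so a 78 bp product ends at position 35 + 78 − 1 = 112.
The reverse primer anneals to the top strand over positions 102–112, i.e. to AGTGTGGCGAG.
Its sequence written 5'→3' is the reverse complement: CTCGCCACACT.

5'-CTCGCCACACT-3'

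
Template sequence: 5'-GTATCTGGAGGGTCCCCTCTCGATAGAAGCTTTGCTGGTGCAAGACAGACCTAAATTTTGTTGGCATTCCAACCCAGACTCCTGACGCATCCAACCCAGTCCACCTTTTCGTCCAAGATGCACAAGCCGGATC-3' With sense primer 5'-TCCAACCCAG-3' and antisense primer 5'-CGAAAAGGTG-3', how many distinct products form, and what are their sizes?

Two products: 44 bp, 22 bp

The forward primer TCCAACCCAG matches the top strand at positions 68–77, 90–99.
The reverse primer's reverse complement is CACCTTTTCG, matching at positions 102–111.
Each forward site pairs with the reverse site to give a product ending at position 111: sizes 44, 22 bp.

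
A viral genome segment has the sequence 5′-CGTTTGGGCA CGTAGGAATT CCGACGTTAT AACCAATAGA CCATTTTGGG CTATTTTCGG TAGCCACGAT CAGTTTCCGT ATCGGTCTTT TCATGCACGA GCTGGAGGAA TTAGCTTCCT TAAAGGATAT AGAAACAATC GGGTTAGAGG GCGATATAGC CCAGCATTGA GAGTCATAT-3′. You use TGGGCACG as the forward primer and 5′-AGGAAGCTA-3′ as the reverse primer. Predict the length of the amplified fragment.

116 bp

The forward primer matches the template at positions 5–12.
Taking the reverse complement of AGGAAGCTA gives TAGCTTCCT, found at positions 112–120 on the template; the primer anneals here to the top strand with its 3' end pointing upstream.
Product length = (reverse-primer end) − (forward-primer start) + 1 = 120 − 5 + 1 = 116 bp.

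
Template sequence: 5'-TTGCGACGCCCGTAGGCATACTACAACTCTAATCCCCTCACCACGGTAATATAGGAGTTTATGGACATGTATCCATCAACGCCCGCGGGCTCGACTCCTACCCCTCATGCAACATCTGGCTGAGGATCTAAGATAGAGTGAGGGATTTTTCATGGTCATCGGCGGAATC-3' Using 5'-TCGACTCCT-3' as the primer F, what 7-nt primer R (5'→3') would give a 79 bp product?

The forward primer binds at positions 91–99, so a 79 bp product ends at position 91 + 79 − 1 = 169.
The reverse primer anneals to the top strand over positions 163–169, i.e. to CGGAATC.
Its sequence written 5'→3' is the reverse complement: GATTCCG.

5'-GATTCCG-3'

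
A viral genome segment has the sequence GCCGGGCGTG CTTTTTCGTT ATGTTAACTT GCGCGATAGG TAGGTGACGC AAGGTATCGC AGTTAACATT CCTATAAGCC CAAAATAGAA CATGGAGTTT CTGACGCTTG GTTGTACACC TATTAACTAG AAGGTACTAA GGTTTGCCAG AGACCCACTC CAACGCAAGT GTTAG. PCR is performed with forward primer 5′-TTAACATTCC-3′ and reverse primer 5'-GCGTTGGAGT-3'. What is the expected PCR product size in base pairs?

104 bp

The forward primer matches the template at positions 63–72.
The reverse primer's reverse complement is ACTCCAACGC, which matches the template at positions 157–166.
Amplicon spans positions 63–166: 104 bp.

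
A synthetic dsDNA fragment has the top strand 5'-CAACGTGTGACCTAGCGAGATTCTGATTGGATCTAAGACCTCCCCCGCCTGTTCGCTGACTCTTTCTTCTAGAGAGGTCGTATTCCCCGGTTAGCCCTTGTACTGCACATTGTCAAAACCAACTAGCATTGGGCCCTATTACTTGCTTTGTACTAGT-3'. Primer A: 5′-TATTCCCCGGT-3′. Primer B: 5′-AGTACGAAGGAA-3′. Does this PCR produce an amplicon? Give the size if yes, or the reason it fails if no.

No product — primer B has no binding site in the template.

Primer B (AGTACGAAGGAA) does not match the top strand, and its reverse complement TTCCTTCGTACT does not match either.
With no annealing site for primer B, no amplification occurs.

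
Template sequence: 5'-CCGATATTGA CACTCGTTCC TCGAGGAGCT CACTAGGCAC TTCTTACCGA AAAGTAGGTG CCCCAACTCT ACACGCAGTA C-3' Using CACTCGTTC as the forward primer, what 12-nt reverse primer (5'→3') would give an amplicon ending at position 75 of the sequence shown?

5'-CGTGTAGAGTTG-3'

The forward primer binds at positions 11–19; the product's 3' end on the top strand is position 75.
The reverse primer anneals to the top strand over positions 64–75, i.e. to CAACTCTACACG.
Its sequence written 5'→3' is the reverse complement: CGTGTAGAGTTG.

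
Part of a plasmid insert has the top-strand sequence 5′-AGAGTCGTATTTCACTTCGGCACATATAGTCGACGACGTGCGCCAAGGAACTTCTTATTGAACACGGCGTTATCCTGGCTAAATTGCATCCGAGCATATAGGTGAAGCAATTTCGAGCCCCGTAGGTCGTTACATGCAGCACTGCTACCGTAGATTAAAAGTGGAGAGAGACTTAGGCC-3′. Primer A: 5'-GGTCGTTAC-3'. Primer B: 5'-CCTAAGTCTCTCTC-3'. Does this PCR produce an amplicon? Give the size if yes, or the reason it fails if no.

Primer A (GGTCGTTAC) matches the top strand at positions 125–133; it acts as a forward primer.
Primer B's reverse complement is GAGAGAGACTTAGG, matching the top strand at positions 164–177; it acts as a reverse primer.
The 3' ends face each other across positions 125–177, giving a 53 bp product.

Yes — a 53 bp product.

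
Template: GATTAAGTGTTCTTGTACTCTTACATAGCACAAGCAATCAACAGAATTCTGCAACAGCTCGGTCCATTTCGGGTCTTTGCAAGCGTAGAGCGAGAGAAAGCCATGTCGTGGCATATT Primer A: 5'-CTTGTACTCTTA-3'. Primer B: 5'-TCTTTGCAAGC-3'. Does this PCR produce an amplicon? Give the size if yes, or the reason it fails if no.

Primer A (CTTGTACTCTTA) matches the top strand at positions 12–23 (3' end points downstream).
Primer B (TCTTTGCAAGC) also matches the top strand directly, at positions 74–84 — its reverse complement GCTTGCAAAGA is not present.
Both primers anneal to the bottom strand with 3' ends pointing the same way, so neither can prime synthesis back toward the other.

No product — both primers anneal to the same strand and extend in the same direction.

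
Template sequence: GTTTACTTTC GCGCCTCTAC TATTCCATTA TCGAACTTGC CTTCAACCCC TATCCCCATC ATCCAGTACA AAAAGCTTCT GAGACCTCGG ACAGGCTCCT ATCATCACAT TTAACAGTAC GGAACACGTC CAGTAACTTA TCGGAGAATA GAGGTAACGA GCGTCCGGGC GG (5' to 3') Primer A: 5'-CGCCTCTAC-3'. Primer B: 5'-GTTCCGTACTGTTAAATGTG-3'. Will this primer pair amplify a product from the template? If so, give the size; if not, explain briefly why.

Yes — a 114 bp product.

Primer A (CGCCTCTAC) matches the top strand at positions 12–20; it acts as a forward primer.
Primer B's reverse complement is CACATTTAACAGTACGGAAC, matching the top strand at positions 106–125; it acts as a reverse primer.
The 3' ends face each other across positions 12–125, giving a 114 bp product.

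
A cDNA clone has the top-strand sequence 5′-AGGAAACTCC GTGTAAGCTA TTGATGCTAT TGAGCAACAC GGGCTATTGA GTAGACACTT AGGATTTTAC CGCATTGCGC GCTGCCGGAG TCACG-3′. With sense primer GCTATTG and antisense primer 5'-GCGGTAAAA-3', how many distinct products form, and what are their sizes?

The forward primer GCTATTG matches the top strand at positions 17–23, 26–32, 43–49.
The reverse primer's reverse complement is TTTTACCGC, matching at positions 65–73.
Each forward site pairs with the reverse site to give a product ending at position 73: sizes 57, 48, 31 bp.

Three products: 57 bp, 48 bp, 31 bp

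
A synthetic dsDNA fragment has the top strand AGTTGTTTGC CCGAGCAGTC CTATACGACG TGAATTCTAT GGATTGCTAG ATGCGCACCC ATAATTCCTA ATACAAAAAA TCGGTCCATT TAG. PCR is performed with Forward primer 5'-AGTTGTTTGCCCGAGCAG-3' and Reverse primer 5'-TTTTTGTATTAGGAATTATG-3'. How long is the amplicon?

Forward primer AGTTGTTTGCCCGAGCAG is found on the top strand at positions 1–18.
Reverse complement of the reverse primer: CATAATTCCTAATACAAAAA. This occurs on the top strand at positions 60–79.
Product length = (reverse-primer end) − (forward-primer start) + 1 = 79 − 1 + 1 = 79 bp.

79 bp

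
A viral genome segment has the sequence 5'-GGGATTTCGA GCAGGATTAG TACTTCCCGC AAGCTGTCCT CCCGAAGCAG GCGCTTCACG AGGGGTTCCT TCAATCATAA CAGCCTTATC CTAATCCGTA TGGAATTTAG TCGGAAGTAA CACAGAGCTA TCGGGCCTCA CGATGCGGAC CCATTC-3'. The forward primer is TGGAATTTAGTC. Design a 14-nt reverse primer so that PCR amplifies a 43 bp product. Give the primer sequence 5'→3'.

The forward primer binds at positions 101–112, so a 43 bp product ends at position 101 + 43 − 1 = 143.
The reverse primer anneals to the top strand over positions 130–143, i.e. to ATCGGGCCTCACGA.
Its sequence written 5'→3' is the reverse complement: TCGTGAGGCCCGAT.

5'-TCGTGAGGCCCGAT-3'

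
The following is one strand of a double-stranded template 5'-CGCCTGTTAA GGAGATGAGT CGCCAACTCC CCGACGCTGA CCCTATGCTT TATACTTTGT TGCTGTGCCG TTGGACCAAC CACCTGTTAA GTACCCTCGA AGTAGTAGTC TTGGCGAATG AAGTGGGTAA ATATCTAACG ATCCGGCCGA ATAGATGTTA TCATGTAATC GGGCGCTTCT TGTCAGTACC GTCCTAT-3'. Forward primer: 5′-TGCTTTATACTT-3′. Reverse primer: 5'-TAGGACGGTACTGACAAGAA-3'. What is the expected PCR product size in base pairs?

Scanning the template, TGCTTTATACTT occurs at positions 46–57; this primer anneals to the bottom strand there with its 3' end pointing downstream.
Reverse complement of the reverse primer: TTCTTGTCAGTACCGTCCTA. This occurs on the top strand at positions 177–196.
The product runs from position 46 to position 196, so its length is 196 − 46 + 1 = 151 bp.

151 bp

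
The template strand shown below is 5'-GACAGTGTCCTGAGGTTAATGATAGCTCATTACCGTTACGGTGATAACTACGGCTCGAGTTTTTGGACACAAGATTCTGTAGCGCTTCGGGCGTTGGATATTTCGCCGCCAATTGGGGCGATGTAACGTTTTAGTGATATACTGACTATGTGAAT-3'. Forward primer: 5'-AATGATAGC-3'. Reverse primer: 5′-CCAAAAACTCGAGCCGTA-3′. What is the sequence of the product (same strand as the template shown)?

Forward primer AATGATAGC is found on the top strand at positions 18–26.
Reverse complement of the reverse primer: TACGGCTCGAGTTTTTGG. This occurs on the top strand at positions 49–66.
The product is the template from position 18 through 66 (49 bp).

5'-AATGATAGCTCATTACCGTTACGGTGATAACTACGGCTCGAGTTTTTGG-3'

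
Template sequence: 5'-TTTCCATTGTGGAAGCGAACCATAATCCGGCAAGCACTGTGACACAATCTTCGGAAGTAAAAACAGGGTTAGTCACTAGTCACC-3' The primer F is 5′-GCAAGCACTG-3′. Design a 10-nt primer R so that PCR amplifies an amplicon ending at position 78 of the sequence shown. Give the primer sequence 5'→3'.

The forward primer binds at positions 30–39; the product's 3' end on the top strand is position 78.
The reverse primer anneals to the top strand over positions 69–78, i.e. to TTAGTCACTA.
Its sequence written 5'→3' is the reverse complement: TAGTGACTAA.

5'-TAGTGACTAA-3'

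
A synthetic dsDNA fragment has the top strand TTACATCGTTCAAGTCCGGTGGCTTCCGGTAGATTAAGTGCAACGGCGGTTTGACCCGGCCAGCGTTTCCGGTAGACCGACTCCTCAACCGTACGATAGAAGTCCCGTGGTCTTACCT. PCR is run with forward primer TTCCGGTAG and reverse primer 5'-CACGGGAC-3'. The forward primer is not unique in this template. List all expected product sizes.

The forward primer TTCCGGTAG matches the top strand at positions 24–32, 67–75.
The reverse primer's reverse complement is GTCCCGTG, matching at positions 102–109.
Each forward site pairs with the reverse site to give a product ending at position 109: sizes 86, 43 bp.

86 bp, 43 bp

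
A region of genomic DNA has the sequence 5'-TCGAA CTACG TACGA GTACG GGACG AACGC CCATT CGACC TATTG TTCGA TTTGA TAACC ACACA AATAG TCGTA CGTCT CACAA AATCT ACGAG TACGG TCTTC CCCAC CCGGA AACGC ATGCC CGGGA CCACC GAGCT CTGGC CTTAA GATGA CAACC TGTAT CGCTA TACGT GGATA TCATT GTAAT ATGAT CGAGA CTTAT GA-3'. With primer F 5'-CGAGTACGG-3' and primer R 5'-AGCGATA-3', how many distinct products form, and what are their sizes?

Two products: 157 bp, 78 bp

The forward primer CGAGTACGG matches the top strand at positions 13–21, 92–100.
The reverse primer's reverse complement is TATCGCT, matching at positions 163–169.
Each forward site pairs with the reverse site to give a product ending at position 169: sizes 157, 78 bp.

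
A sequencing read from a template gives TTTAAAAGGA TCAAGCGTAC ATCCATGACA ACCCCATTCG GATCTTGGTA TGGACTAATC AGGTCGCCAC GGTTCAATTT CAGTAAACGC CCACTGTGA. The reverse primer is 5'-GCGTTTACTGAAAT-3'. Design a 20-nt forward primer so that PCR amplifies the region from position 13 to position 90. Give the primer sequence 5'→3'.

The reverse primer's reverse complement ATTTCAGTAAACGC matches the template at positions 77–90; the product starts at position 13.
The forward primer is identical to the top strand over positions 13–32: AAGCGTACATCCATGACAAC.

5'-AAGCGTACATCCATGACAAC-3'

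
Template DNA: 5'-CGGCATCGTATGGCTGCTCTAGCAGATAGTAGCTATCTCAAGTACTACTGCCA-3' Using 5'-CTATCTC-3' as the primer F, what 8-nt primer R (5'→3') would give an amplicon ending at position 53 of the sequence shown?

5'-TGGCAGTA-3'

The forward primer binds at positions 33–39; the product's 3' end on the top strand is position 53.
The reverse primer anneals to the top strand over positions 46–53, i.e. to TACTGCCA.
Its sequence written 5'→3' is the reverse complement: TGGCAGTA.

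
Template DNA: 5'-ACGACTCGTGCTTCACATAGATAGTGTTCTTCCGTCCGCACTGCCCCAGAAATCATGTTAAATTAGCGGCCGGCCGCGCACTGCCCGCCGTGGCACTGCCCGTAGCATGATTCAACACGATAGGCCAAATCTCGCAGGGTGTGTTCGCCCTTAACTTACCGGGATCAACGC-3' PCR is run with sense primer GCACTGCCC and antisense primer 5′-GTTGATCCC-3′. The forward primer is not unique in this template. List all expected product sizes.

The forward primer GCACTGCCC matches the top strand at positions 38–46, 78–86, 93–101.
The reverse primer's reverse complement is GGGATCAAC, matching at positions 161–169.
Each forward site pairs with the reverse site to give a product ending at position 169: sizes 132, 92, 77 bp.

132 bp, 92 bp, 77 bp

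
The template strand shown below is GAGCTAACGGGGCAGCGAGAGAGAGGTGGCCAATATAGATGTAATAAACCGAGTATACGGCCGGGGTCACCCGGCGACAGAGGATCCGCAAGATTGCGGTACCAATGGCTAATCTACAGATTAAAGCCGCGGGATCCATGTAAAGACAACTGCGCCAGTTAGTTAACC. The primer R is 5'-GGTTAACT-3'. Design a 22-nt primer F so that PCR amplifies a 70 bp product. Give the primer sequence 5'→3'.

5'-GTACCAATGGCTAATCTACAGA-3'

The reverse primer's reverse complement AGTTAACC matches the template at positions 161–168, so the product ends at position 168.
A 70 bp product then starts at position 168 − 70 + 1 = 99.
The forward primer is identical to the top strand there: GTACCAATGGCTAATCTACAGA.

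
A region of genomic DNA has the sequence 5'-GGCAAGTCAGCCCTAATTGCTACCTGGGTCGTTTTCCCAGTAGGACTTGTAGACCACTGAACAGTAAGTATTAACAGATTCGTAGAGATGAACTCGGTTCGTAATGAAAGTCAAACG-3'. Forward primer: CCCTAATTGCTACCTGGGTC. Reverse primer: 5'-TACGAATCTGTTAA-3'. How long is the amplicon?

The forward primer matches the template at positions 11–30.
Reverse complement of the reverse primer: TTAACAGATTCGTA. This occurs on the top strand at positions 71–84.
The product runs from position 11 to position 84, so its length is 84 − 11 + 1 = 74 bp.

74 bp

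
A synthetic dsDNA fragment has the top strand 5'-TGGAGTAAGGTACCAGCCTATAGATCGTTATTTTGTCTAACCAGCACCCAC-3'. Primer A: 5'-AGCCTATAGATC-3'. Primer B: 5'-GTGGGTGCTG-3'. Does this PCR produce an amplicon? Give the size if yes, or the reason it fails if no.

Yes — a 37 bp product.

Primer A (AGCCTATAGATC) matches the top strand at positions 15–26; it acts as a forward primer.
Primer B's reverse complement is CAGCACCCAC, matching the top strand at positions 42–51; it acts as a reverse primer.
The 3' ends face each other across positions 15–51, giving a 37 bp product.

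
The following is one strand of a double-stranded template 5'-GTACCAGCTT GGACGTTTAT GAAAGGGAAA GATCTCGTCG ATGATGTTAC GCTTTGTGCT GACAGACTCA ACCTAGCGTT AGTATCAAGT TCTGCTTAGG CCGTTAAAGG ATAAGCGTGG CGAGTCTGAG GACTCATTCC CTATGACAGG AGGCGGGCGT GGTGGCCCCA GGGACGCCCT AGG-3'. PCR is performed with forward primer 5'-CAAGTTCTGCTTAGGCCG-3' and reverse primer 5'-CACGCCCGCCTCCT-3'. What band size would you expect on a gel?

Forward primer CAAGTTCTGCTTAGGCCG is found on the top strand at positions 86–103.
The reverse primer's reverse complement is AGGAGGCGGGCGTG, which matches the template at positions 148–161.
The product runs from position 86 to position 161, so its length is 161 − 86 + 1 = 76 bp.

76 bp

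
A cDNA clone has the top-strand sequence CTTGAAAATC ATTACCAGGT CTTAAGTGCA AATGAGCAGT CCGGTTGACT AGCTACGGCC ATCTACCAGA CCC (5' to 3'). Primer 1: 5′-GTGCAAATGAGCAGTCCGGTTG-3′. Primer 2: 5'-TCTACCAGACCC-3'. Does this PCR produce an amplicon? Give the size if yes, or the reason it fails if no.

Primer 1 (GTGCAAATGAGCAGTCCGGTTG) matches the top strand at positions 26–47 (3' end points downstream).
Primer 2 (TCTACCAGACCC) also matches the top strand directly, at positions 62–73 — its reverse complement GGGTCTGGTAGA is not present.
Both primers anneal to the bottom strand with 3' ends pointing the same way, so neither can prime synthesis back toward the other.

No product — both primers anneal to the same strand and extend in the same direction.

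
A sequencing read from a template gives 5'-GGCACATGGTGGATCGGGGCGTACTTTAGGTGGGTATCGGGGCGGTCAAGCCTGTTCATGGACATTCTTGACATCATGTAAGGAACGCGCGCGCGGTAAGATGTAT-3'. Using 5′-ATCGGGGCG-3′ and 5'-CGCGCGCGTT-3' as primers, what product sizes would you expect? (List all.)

The forward primer ATCGGGGCG matches the top strand at positions 13–21, 36–44.
The reverse primer's reverse complement is AACGCGCGCG, matching at positions 84–93.
Each forward site pairs with the reverse site to give a product ending at position 93: sizes 81, 58 bp.

81 bp, 58 bp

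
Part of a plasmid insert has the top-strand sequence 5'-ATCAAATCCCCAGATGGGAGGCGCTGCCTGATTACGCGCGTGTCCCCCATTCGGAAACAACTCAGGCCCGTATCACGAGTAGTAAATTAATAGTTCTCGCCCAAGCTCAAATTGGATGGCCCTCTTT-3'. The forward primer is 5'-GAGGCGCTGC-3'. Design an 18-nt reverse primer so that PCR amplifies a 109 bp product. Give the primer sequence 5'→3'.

5'-AAGAGGGCCATCCAATTT-3'

The forward primer binds at positions 18–27, so a 109 bp product ends at position 18 + 109 − 1 = 126.
The reverse primer anneals to the top strand over positions 109–126, i.e. to AAATTGGATGGCCCTCTT.
Its sequence written 5'→3' is the reverse complement: AAGAGGGCCATCCAATTT.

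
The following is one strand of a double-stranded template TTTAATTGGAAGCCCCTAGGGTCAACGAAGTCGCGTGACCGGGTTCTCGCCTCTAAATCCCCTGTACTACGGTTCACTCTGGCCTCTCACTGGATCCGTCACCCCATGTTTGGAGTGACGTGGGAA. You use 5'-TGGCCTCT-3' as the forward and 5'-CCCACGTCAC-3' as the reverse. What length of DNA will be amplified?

45 bp

Forward primer TGGCCTCT is found on the top strand at positions 80–87.
Taking the reverse complement of CCCACGTCAC gives GTGACGTGGG, found at positions 115–124 on the template; the primer anneals here to the top strand with its 3' end pointing upstream.
The product runs from position 80 to position 124, so its length is 124 − 80 + 1 = 45 bp.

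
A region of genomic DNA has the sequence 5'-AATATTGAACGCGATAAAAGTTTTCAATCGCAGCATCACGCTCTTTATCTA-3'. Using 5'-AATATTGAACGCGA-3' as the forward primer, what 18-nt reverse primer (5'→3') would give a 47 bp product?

The forward primer binds at positions 1–14, so a 47 bp product ends at position 1 + 47 − 1 = 47.
The reverse primer anneals to the top strand over positions 30–47, i.e. to GCAGCATCACGCTCTTTA.
Its sequence written 5'→3' is the reverse complement: TAAAGAGCGTGATGCTGC.

5'-TAAAGAGCGTGATGCTGC-3'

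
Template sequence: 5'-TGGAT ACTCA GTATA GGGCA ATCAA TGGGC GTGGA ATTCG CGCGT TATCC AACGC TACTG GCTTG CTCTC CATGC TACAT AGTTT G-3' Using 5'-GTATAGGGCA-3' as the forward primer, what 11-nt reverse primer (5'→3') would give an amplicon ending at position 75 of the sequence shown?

The forward primer binds at positions 11–20; the product's 3' end on the top strand is position 75.
The reverse primer anneals to the top strand over positions 65–75, i.e. to GCTCTCCATGC.
Its sequence written 5'→3' is the reverse complement: GCATGGAGAGC.

5'-GCATGGAGAGC-3'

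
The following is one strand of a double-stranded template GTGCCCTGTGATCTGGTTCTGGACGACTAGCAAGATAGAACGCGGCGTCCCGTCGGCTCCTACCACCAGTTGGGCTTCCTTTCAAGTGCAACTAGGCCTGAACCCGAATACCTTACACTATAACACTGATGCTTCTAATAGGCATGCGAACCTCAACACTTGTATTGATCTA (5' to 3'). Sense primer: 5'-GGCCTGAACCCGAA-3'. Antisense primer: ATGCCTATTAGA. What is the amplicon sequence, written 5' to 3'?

Scanning the template, GGCCTGAACCCGAA occurs at positions 95–108; this primer anneals to the bottom strand there with its 3' end pointing downstream.
The reverse primer's reverse complement is TCTAATAGGCAT, which matches the template at positions 134–145.
The product is the template from position 95 through 145 (51 bp).

5'-GGCCTGAACCCGAATACCTTACACTATAACACTGATGCTTCTAATAGGCAT-3'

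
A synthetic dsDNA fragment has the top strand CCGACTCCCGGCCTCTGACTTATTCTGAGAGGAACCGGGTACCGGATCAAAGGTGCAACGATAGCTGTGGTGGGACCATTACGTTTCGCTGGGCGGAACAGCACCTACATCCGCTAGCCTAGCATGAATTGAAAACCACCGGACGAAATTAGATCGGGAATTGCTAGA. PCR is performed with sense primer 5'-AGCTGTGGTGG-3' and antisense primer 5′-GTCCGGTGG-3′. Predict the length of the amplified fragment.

82 bp

Scanning the template, AGCTGTGGTGG occurs at positions 63–73; this primer anneals to the bottom strand there with its 3' end pointing downstream.
Taking the reverse complement of GTCCGGTGG gives CCACCGGAC, found at positions 136–144 on the template; the primer anneals here to the top strand with its 3' end pointing upstream.
Amplicon spans positions 63–144: 82 bp.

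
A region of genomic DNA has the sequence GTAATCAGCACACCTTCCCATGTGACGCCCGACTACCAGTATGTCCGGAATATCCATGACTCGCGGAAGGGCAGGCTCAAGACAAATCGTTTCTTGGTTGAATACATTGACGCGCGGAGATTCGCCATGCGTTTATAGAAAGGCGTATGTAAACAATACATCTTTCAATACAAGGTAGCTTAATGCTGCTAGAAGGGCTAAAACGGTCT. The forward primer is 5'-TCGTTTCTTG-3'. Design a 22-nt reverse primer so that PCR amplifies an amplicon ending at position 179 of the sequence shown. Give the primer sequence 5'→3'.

5'-GCTACCTTGTATTGAAAGATGT-3'

The forward primer binds at positions 87–96; the product's 3' end on the top strand is position 179.
The reverse primer anneals to the top strand over positions 158–179, i.e. to ACATCTTTCAATACAAGGTAGC.
Its sequence written 5'→3' is the reverse complement: GCTACCTTGTATTGAAAGATGT.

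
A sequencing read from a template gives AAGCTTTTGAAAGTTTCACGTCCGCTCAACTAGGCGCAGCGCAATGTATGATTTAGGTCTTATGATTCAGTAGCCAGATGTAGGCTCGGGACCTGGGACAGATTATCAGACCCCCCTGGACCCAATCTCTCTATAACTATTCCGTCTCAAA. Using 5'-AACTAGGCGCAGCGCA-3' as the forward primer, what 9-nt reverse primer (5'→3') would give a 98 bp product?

5'-TTGGGTCCA-3'

The forward primer binds at positions 28–43, so a 98 bp product ends at position 28 + 98 − 1 = 125.
The reverse primer anneals to the top strand over positions 117–125, i.e. to TGGACCCAA.
Its sequence written 5'→3' is the reverse complement: TTGGGTCCA.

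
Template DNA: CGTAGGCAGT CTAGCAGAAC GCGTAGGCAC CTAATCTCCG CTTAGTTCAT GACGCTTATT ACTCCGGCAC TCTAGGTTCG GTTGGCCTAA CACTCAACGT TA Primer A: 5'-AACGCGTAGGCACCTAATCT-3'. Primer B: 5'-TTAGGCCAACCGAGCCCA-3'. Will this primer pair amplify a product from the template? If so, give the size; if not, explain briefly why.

Primer B (TTAGGCCAACCGAGCCCA) does not match the top strand, and its reverse complement TGGGCTCGGTTGGCCTAA does not match either.
With no annealing site for primer B, no amplification occurs.

No product — primer B has no binding site in the template.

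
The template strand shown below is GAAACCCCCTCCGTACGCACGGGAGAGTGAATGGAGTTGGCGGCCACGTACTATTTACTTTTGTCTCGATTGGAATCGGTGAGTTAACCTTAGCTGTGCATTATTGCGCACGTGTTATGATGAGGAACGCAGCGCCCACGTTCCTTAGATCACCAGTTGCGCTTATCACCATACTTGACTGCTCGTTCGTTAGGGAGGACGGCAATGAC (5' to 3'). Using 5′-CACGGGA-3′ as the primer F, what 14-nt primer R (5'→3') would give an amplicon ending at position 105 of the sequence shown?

The forward primer binds at positions 18–24; the product's 3' end on the top strand is position 105.
The reverse primer anneals to the top strand over positions 92–105, i.e. to AGCTGTGCATTATT.
Its sequence written 5'→3' is the reverse complement: AATAATGCACAGCT.

5'-AATAATGCACAGCT-3'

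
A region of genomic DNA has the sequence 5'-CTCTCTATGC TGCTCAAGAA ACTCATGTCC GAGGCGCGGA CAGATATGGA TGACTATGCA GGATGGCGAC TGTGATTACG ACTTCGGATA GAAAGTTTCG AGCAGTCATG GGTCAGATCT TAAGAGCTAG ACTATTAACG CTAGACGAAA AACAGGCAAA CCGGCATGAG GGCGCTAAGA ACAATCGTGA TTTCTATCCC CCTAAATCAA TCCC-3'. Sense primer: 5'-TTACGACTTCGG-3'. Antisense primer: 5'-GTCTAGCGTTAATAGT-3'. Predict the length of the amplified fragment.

Forward primer TTACGACTTCGG is found on the top strand at positions 76–87.
The reverse primer's reverse complement is ACTATTAACGCTAGAC, which matches the template at positions 131–146.
The product runs from position 76 to position 146, so its length is 146 − 76 + 1 = 71 bp.

71 bp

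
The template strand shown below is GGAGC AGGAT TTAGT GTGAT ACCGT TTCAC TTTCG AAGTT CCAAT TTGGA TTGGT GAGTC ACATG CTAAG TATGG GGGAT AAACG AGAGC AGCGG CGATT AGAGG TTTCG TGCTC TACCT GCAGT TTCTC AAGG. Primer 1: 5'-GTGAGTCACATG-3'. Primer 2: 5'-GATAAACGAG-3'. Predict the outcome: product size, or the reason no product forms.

No product — both primers anneal to the same strand and extend in the same direction.

Primer 1 (GTGAGTCACATG) matches the top strand at positions 54–65 (3' end points downstream).
Primer 2 (GATAAACGAG) also matches the top strand directly, at positions 78–87 — its reverse complement CTCGTTTATC is not present.
Both primers anneal to the bottom strand with 3' ends pointing the same way, so neither can prime synthesis back toward the other.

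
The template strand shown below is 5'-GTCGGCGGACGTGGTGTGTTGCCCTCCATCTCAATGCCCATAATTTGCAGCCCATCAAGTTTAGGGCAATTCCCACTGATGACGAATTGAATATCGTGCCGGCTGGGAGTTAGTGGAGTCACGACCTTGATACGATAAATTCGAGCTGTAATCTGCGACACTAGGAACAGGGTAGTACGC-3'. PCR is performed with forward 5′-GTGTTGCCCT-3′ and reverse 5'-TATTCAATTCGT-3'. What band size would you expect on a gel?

78 bp

Scanning the template, GTGTTGCCCT occurs at positions 16–25; this primer anneals to the bottom strand there with its 3' end pointing downstream.
The reverse primer's reverse complement is ACGAATTGAATA, which matches the template at positions 82–93.
The product runs from position 16 to position 93, so its length is 93 − 16 + 1 = 78 bp.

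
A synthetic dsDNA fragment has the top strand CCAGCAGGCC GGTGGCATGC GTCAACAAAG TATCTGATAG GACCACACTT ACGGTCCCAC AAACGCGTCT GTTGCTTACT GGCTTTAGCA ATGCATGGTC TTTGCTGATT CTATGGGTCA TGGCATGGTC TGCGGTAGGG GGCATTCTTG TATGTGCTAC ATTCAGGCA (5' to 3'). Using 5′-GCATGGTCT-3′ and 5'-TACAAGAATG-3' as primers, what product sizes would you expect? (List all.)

60 bp, 30 bp

The forward primer GCATGGTCT matches the top strand at positions 93–101, 123–131.
The reverse primer's reverse complement is CATTCTTGTA, matching at positions 143–152.
Each forward site pairs with the reverse site to give a product ending at position 152: sizes 60, 30 bp.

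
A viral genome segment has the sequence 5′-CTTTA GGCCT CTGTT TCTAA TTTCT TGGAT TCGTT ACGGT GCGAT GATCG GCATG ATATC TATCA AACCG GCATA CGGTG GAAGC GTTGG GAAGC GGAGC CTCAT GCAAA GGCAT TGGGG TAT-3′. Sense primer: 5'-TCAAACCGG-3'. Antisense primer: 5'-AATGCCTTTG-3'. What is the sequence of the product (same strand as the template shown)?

Forward primer TCAAACCGG is found on the top strand at positions 63–71.
Taking the reverse complement of AATGCCTTTG gives CAAAGGCATT, found at positions 107–116 on the template; the primer anneals here to the top strand with its 3' end pointing upstream.
The product is the template from position 63 through 116 (54 bp).

5'-TCAAACCGGCATACGGTGGAAGCGTTGGGAAGCGGAGCCTCATGCAAAGGCATT-3'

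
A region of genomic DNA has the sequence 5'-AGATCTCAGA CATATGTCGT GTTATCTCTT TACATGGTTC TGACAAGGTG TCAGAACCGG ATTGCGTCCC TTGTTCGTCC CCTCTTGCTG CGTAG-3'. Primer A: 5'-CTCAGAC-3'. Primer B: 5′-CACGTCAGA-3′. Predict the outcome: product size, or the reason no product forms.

No product — primer B has no binding site in the template.

Primer B (CACGTCAGA) does not match the top strand, and its reverse complement TCTGACGTG does not match either.
With no annealing site for primer B, no amplification occurs.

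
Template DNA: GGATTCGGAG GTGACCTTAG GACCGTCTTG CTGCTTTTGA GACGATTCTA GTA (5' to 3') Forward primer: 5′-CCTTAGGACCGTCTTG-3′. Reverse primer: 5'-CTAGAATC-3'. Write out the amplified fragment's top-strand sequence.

Scanning the template, CCTTAGGACCGTCTTG occurs at positions 15–30; this primer anneals to the bottom strand there with its 3' end pointing downstream.
Taking the reverse complement of CTAGAATC gives GATTCTAG, found at positions 44–51 on the template; the primer anneals here to the top strand with its 3' end pointing upstream.
The product is the template from position 15 through 51 (37 bp).

5'-CCTTAGGACCGTCTTGCTGCTTTTGAGACGATTCTAG-3'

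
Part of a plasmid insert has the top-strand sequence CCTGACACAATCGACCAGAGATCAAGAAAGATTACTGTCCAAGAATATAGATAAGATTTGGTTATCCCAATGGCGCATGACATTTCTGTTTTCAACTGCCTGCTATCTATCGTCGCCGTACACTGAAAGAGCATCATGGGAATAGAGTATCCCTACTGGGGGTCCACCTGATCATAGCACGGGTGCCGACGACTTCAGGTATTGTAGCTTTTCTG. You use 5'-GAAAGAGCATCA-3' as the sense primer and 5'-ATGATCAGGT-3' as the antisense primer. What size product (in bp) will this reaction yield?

51 bp

Scanning the template, GAAAGAGCATCA occurs at positions 125–136; this primer anneals to the bottom strand there with its 3' end pointing downstream.
The reverse primer's reverse complement is ACCTGATCAT, which matches the template at positions 166–175.
Amplicon spans positions 125–175: 51 bp.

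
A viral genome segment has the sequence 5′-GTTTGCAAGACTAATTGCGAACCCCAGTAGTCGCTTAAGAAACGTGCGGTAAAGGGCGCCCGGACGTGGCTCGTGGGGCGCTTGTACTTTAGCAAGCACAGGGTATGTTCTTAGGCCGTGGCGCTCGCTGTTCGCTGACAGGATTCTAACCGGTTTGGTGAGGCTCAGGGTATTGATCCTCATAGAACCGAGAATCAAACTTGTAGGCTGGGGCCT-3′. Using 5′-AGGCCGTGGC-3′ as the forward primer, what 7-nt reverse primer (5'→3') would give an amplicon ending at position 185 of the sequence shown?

5'-CTATGAG-3'

The forward primer binds at positions 113–122; the product's 3' end on the top strand is position 185.
The reverse primer anneals to the top strand over positions 179–185, i.e. to CTCATAG.
Its sequence written 5'→3' is the reverse complement: CTATGAG.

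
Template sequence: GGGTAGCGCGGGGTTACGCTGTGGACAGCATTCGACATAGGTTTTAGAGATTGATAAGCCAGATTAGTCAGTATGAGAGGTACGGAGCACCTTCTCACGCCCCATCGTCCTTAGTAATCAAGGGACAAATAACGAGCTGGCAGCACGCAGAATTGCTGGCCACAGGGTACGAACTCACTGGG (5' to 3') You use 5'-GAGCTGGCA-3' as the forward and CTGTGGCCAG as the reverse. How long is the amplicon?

32 bp

Scanning the template, GAGCTGGCA occurs at positions 134–142; this primer anneals to the bottom strand there with its 3' end pointing downstream.
The reverse primer's reverse complement is CTGGCCACAG, which matches the template at positions 156–165.
Amplicon spans positions 134–165: 32 bp.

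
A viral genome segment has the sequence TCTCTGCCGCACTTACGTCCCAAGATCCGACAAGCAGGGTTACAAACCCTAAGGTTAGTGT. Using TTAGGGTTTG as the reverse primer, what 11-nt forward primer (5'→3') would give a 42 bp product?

5'-ACTTACGTCCC-3'

The reverse primer's reverse complement CAAACCCTAA matches the template at positions 43–52, so the product ends at position 52.
A 42 bp product then starts at position 52 − 42 + 1 = 11.
The forward primer is identical to the top strand there: ACTTACGTCCC.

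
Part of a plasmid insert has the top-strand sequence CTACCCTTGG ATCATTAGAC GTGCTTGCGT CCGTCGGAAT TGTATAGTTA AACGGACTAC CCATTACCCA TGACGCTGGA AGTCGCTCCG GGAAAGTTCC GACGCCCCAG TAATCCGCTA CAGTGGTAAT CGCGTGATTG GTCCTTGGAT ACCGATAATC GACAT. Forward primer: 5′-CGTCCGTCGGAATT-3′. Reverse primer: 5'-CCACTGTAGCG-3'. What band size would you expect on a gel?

The forward primer matches the template at positions 28–41.
Taking the reverse complement of CCACTGTAGCG gives CGCTACAGTGG, found at positions 116–126 on the template; the primer anneals here to the top strand with its 3' end pointing upstream.
The product runs from position 28 to position 126, so its length is 126 − 28 + 1 = 99 bp.

99 bp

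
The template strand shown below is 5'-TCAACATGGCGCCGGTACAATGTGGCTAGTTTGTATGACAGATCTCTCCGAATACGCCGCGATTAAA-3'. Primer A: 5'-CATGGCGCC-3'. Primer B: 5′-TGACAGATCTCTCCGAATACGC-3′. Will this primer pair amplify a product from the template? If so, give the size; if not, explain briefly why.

No product — both primers anneal to the same strand and extend in the same direction.

Primer A (CATGGCGCC) matches the top strand at positions 5–13 (3' end points downstream).
Primer B (TGACAGATCTCTCCGAATACGC) also matches the top strand directly, at positions 36–57 — its reverse complement GCGTATTCGGAGAGATCTGTCA is not present.
Both primers anneal to the bottom strand with 3' ends pointing the same way, so neither can prime synthesis back toward the other.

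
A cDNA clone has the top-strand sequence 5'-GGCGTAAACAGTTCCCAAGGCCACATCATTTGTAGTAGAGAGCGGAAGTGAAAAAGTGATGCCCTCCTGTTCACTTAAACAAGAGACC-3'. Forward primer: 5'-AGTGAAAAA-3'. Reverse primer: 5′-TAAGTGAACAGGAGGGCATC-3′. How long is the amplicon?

31 bp

Forward primer AGTGAAAAA is found on the top strand at positions 47–55.
Taking the reverse complement of TAAGTGAACAGGAGGGCATC gives GATGCCCTCCTGTTCACTTA, found at positions 58–77 on the template; the primer anneals here to the top strand with its 3' end pointing upstream.
The product runs from position 47 to position 77, so its length is 77 − 47 + 1 = 31 bp.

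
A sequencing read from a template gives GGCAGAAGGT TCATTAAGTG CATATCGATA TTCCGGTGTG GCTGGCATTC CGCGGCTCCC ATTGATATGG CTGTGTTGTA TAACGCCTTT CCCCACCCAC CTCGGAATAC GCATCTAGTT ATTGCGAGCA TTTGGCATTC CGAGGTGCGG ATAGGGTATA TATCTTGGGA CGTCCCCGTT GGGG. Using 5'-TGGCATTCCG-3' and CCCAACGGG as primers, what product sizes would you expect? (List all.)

The forward primer TGGCATTCCG matches the top strand at positions 43–52, 133–142.
The reverse primer's reverse complement is CCCGTTGGG, matching at positions 175–183.
Each forward site pairs with the reverse site to give a product ending at position 183: sizes 141, 51 bp.

141 bp, 51 bp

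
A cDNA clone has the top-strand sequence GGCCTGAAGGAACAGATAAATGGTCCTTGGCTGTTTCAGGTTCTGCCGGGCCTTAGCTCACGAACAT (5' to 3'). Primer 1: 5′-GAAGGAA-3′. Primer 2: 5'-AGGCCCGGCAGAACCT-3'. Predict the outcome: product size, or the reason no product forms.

Primer 1 (GAAGGAA) matches the top strand at positions 6–12; it acts as a forward primer.
Primer 2's reverse complement is AGGTTCTGCCGGGCCT, matching the top strand at positions 38–53; it acts as a reverse primer.
The 3' ends face each other across positions 6–53, giving a 48 bp product.

Yes — a 48 bp product.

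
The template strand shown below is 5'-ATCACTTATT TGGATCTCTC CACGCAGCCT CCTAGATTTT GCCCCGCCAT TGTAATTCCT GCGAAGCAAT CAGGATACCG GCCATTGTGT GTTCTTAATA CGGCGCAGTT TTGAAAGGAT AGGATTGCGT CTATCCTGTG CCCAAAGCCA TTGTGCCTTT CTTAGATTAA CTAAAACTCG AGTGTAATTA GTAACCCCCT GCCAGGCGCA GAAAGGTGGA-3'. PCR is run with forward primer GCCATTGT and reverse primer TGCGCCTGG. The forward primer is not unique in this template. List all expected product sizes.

165 bp, 130 bp, 64 bp

The forward primer GCCATTGT matches the top strand at positions 46–53, 81–88, 147–154.
The reverse primer's reverse complement is CCAGGCGCA, matching at positions 202–210.
Each forward site pairs with the reverse site to give a product ending at position 210: sizes 165, 130, 64 bp.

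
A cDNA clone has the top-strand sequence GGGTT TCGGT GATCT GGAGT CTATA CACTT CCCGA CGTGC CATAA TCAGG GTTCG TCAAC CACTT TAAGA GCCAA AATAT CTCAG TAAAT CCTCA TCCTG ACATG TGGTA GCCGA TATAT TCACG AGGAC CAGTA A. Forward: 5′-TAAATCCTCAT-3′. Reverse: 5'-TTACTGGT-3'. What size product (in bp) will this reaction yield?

51 bp

The forward primer matches the template at positions 86–96.
Taking the reverse complement of TTACTGGT gives ACCAGTAA, found at positions 129–136 on the template; the primer anneals here to the top strand with its 3' end pointing upstream.
The product runs from position 86 to position 136, so its length is 136 − 86 + 1 = 51 bp.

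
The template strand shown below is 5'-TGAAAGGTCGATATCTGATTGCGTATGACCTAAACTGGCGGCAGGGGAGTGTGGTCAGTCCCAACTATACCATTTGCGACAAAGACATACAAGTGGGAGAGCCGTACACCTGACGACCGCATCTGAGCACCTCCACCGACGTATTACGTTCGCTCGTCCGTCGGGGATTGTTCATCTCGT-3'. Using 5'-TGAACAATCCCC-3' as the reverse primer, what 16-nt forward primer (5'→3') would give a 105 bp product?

5'-CCATTTGCGACAAAGA-3'

The reverse primer's reverse complement GGGGATTGTTCA matches the template at positions 163–174, so the product ends at position 174.
A 105 bp product then starts at position 174 − 105 + 1 = 70.
The forward primer is identical to the top strand there: CCATTTGCGACAAAGA.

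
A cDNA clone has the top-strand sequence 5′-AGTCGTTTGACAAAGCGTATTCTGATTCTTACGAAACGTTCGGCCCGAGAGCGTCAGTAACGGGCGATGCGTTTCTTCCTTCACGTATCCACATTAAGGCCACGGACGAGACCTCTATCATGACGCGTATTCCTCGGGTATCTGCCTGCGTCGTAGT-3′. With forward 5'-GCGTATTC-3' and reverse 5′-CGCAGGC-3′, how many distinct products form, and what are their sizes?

The forward primer GCGTATTC matches the top strand at positions 15–22, 125–132.
The reverse primer's reverse complement is GCCTGCG, matching at positions 144–150.
Each forward site pairs with the reverse site to give a product ending at position 150: sizes 136, 26 bp.

Two products: 136 bp, 26 bp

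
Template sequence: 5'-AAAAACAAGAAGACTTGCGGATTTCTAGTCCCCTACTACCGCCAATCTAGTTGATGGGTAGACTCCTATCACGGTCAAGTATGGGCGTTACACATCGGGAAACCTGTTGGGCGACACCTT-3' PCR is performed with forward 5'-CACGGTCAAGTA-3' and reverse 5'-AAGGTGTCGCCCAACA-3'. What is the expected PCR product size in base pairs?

Scanning the template, CACGGTCAAGTA occurs at positions 70–81; this primer anneals to the bottom strand there with its 3' end pointing downstream.
Reverse complement of the reverse primer: TGTTGGGCGACACCTT. This occurs on the top strand at positions 105–120.
Product length = (reverse-primer end) − (forward-primer start) + 1 = 120 − 70 + 1 = 51 bp.

51 bp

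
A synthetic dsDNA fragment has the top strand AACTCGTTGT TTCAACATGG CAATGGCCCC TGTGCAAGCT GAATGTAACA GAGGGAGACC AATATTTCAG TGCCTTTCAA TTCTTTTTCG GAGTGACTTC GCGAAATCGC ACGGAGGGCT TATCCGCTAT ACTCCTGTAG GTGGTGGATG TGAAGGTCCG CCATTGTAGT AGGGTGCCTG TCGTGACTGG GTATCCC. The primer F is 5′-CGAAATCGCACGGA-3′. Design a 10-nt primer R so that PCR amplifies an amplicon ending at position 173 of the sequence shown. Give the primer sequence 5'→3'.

The forward primer binds at positions 102–115; the product's 3' end on the top strand is position 173.
The reverse primer anneals to the top strand over positions 164–173, i.e. to TTGTAGTAGG.
Its sequence written 5'→3' is the reverse complement: CCTACTACAA.

5'-CCTACTACAA-3'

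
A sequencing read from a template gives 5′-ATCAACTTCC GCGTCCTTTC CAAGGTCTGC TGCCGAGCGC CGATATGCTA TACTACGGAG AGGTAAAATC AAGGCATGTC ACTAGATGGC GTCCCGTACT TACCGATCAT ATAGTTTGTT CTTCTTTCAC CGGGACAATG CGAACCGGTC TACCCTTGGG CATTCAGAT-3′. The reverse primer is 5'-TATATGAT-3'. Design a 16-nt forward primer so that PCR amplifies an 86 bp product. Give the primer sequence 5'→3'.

The reverse primer's reverse complement ATCATATA matches the template at positions 106–113, so the product ends at position 113.
An 86 bp product then starts at position 113 − 86 + 1 = 28.
The forward primer is identical to the top strand there: TGCTGCCGAGCGCCGA.

5'-TGCTGCCGAGCGCCGA-3'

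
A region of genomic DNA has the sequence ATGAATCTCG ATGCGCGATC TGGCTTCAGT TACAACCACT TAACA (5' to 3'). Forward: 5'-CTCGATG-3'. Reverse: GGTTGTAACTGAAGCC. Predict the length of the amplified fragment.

The forward primer matches the template at positions 7–13.
Reverse complement of the reverse primer: GGCTTCAGTTACAACC. This occurs on the top strand at positions 22–37.
Product length = (reverse-primer end) − (forward-primer start) + 1 = 37 − 7 + 1 = 31 bp.

31 bp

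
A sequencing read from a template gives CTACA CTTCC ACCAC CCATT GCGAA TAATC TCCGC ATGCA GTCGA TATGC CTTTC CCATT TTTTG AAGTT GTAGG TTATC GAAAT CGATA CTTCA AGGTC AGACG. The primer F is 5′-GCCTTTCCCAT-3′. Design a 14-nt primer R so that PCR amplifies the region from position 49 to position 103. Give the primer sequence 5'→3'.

The product's 3' end on the top strand is position 103.
The reverse primer anneals to the top strand over positions 90–103, i.e. to ACTTCAAGGTCAGA.
Its sequence written 5'→3' is the reverse complement: TCTGACCTTGAAGT.

5'-TCTGACCTTGAAGT-3'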